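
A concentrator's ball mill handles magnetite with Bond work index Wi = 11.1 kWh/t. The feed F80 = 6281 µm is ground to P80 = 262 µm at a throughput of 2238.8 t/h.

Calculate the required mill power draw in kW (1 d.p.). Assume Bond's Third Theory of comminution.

W = 10·Wi·(P80^(-½) − F80^(-½))
W = 10·11.1·(1/√262 − 1/√6281) = 10·11.1·(0.049162) = 5.4570 kWh/t
P = W·T = 5.4570·2238.8 = 12217.2 kW

P = 12217.2 kW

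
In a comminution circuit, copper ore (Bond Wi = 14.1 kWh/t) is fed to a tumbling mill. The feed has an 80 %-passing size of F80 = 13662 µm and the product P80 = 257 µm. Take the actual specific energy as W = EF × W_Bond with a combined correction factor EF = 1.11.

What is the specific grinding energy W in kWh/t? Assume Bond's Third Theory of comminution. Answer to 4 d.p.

W = 8.4238 kWh/t

W = 10·Wi·(P80^(-½) − F80^(-½))
1/√257 = 0.062378;  1/√13662 = 0.008555
W = 10·14.1·(0.062378 − 0.008555) = 7.5890 kWh/t
With EF = 1.11: W = 7.5890·1.11 = 8.4238 kWh/t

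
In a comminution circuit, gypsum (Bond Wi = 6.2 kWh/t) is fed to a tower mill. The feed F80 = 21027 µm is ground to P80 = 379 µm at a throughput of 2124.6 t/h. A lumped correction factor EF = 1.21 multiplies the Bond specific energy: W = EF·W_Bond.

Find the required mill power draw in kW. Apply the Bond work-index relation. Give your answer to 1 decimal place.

Bond: W = 10·Wi·(1/√P80 − 1/√F80)
W = 10·6.2·(1/√379 − 1/√21027) = 10·6.2·(0.044470) = 2.7572 kWh/t
W_actual = 1.21 × 2.7572 = 3.3362 kWh/t
Mill draw = 3.3362 × 2124.6 = 7088.0 kW

P = 7088.0 kW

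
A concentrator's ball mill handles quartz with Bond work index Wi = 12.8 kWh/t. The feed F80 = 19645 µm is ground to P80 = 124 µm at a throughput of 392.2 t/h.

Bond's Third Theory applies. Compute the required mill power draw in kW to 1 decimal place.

P = 4150.1 kW

W = 10 Wi (P80^-0.5 − F80^-0.5)
W = 10·12.8·(1/√124 − 1/√19645) = 10·12.8·(0.082668) = 10.5815 kWh/t
Mill draw = 10.5815 × 392.2 = 4150.1 kW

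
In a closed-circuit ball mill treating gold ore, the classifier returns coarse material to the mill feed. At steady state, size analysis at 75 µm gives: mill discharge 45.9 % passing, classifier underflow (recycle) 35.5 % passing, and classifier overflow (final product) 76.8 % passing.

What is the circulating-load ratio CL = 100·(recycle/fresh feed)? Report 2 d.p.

CL = 297.12 %

Classifier node, passing 75 µm:
(1+r)d = ru + o → r = (o−d)/(d−u)
r = (76.8 − 45.9)/(45.9 − 35.5) = 30.9/10.4 = 2.9712
CL = 100·r = 297.12 %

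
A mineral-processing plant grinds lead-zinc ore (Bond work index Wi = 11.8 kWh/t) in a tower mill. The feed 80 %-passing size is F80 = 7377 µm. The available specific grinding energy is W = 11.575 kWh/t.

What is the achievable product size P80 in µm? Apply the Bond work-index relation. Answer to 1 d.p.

P80 = 83.0 µm

W_Bond = 10·Wi·(1/√P₈₀ − 1/√F₈₀)
⇒ 1/√P80 = W/(10·Wi) + 1/√F80
  = 11.5750/(10·11.8) + 1/√7377 = 0.098093 + 0.011643 = 0.109736
P80 = (1/0.109736)² = 9.1128² = 83.04 µm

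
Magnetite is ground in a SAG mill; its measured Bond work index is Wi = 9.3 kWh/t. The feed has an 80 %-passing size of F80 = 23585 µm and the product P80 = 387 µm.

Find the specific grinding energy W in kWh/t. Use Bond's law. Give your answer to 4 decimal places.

W = 10 Wi (1/√P80 − 1/√F80)  [Bond]
1/√387 = 0.050833;  1/√23585 = 0.006512
W = 10·9.3·(0.050833 − 0.006512) = 4.1219 kWh/t

W = 4.1219 kWh/t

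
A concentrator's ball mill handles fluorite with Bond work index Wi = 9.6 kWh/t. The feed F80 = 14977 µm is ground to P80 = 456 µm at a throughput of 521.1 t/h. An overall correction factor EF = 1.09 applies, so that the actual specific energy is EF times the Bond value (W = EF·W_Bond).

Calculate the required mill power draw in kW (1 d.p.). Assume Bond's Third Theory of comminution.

P = 2107.9 kW

W = 10 Wi (1/√P80 − 1/√F80)  [Bond]
W = 10·9.6·(1/√456 − 1/√14977) = 10·9.6·(0.038658) = 3.7112 kWh/t
Corrected W = EF·W_Bond = 1.09·3.7112 = 4.0452 kWh/t
P_mill = W·ṁ = 4.0452·521.1 = 2107.9 kW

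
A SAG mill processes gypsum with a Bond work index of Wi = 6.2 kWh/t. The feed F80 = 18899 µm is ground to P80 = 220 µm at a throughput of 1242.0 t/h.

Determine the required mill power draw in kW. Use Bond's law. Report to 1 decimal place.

P = 4631.5 kW

Bond: W = 10·Wi·(1/√P80 − 1/√F80)
W = 10·6.2·(1/√220 − 1/√18899) = 10·6.2·(0.060146) = 3.7290 kWh/t
P = W·T = 3.7290·1242.0 = 4631.5 kW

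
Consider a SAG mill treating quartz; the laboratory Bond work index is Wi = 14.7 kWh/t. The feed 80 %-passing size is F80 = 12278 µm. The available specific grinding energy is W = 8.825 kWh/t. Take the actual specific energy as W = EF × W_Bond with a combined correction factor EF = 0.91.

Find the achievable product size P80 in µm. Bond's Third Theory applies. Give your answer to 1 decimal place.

P80 = 177.8 µm

W = 10 Wi (P80^-0.5 − F80^-0.5)
W_Bond = W / EF = 8.825 / 0.91 = 9.6978 kWh/t
P80^(−½) = W_Bond/(10 Wi) + F80^(−½)
  = 9.6978/(10·14.7) + 1/√12278 = 0.065971 + 0.009025 = 0.074996
P80 = (1/0.074996)² = 13.3340² = 177.80 µm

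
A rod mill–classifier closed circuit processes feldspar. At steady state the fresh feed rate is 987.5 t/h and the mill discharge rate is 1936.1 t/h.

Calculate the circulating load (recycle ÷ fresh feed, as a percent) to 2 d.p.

CL = 96.06 %

Discharge = new feed + return, hence
R = M − F = 1936.1 − 987.5 = 948.6 t/h
CL = 100·R/F = 100·948.6/987.5 = 96.06 %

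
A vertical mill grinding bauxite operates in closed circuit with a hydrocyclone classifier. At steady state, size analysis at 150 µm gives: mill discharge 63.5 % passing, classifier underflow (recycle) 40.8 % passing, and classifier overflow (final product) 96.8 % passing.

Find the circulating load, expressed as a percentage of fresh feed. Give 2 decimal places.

Two-product formula at 150 µm:
(1+r)d = ru + o → r = (o−d)/(d−u)
r = (96.8 − 63.5)/(63.5 − 40.8) = 33.3/22.7 = 1.4670
CL = 100·r = 146.70 %

CL = 146.70 %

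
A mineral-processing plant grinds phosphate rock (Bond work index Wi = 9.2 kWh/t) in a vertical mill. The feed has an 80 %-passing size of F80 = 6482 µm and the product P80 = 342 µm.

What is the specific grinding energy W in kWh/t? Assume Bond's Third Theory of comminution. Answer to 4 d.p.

W = 10·Wi·(P80^(-½) − F80^(-½))
1/√342 = 0.054074;  1/√6482 = 0.012421
W = 10·9.2·(0.054074 − 0.012421) = 3.8321 kWh/t

W = 3.8321 kWh/t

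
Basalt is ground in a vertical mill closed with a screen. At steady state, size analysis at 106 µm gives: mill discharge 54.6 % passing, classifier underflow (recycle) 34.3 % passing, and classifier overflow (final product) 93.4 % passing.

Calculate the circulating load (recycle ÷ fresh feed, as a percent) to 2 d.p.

Balance %-passing 106 µm (r = R/F):
(1+r)d = ru + o → r = (o−d)/(d−u)
r = (93.4 − 54.6)/(54.6 − 34.3) = 38.8/20.3 = 1.9113
CL = 100·r = 191.13 %

CL = 191.13 %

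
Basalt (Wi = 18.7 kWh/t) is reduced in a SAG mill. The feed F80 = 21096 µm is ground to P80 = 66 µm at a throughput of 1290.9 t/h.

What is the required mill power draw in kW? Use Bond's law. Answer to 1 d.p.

P = 28052.1 kW

W_Bond = 10·Wi·(1/√P₈₀ − 1/√F₈₀)
W = 10·18.7·(1/√66 − 1/√21096) = 10·18.7·(0.116207) = 21.7306 kWh/t
P = W·T = 21.7306·1290.9 = 28052.1 kW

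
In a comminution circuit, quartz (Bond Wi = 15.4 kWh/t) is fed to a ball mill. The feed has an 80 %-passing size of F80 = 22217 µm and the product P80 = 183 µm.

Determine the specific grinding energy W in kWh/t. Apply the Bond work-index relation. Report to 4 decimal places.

W = 10.3508 kWh/t

W = 10 Wi (P80^-0.5 − F80^-0.5)
1/√183 = 0.073922;  1/√22217 = 0.006709
W = 10·15.4·(0.073922 − 0.006709) = 10.3508 kWh/t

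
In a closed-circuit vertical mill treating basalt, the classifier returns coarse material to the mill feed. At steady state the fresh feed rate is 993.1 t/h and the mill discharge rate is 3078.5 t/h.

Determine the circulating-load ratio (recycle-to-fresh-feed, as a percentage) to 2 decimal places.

CL = 209.99 %

Steady state: M = F + R.
R = M − F = 3078.5 − 993.1 = 2085.4 t/h
CL = 100·R/F = 100·2085.4/993.1 = 209.99 %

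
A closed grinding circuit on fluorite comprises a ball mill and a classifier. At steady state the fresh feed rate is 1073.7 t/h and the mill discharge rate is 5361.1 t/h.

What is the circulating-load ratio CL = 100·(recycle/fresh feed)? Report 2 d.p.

CL = 399.31 %

Mill node: discharge = fresh + recycle.
R = M − F = 5361.1 − 1073.7 = 4287.4 t/h
CL = 100·R/F = 100·4287.4/1073.7 = 399.31 %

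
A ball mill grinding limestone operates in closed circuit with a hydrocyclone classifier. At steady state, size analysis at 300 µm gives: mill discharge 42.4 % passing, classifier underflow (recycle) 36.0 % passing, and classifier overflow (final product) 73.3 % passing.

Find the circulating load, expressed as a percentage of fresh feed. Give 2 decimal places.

CL = 482.81 %

Classifier node, passing 300 µm:
d + r·d = r·u + o → r(d−u) = o−d
r = (73.3 − 42.4)/(42.4 − 36.0) = 30.9/6.4 = 4.8281
CL = 100·r = 482.81 %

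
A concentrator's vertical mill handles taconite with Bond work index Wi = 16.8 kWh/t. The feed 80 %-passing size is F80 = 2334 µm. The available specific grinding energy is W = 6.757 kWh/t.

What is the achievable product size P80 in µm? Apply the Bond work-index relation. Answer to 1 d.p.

W = 10·Wi·(P80^(-½) − F80^(-½))
1/√P80 = 1/√F80 + W/(10·Wi)
  = 6.7570/(10·16.8) + 1/√2334 = 0.040220 + 0.020699 = 0.060919
P80 = (1/0.060919)² = 16.4152² = 269.46 µm

P80 = 269.5 µm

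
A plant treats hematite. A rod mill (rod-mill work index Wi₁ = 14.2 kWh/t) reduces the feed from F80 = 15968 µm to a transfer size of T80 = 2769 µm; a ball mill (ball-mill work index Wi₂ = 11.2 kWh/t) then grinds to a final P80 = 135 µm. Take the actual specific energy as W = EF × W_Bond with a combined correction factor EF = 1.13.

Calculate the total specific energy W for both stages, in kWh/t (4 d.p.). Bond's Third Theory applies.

W = 10 Wi (P80^-0.5 − F80^-0.5)
Stage 1 (15968→2769 µm, Wi₁=14.2): W₁ = 10·14.2·(0.019004 − 0.007914) = 1.5748 kWh/t
Stage 2 (2769→135 µm, Wi₂=11.2): W₂ = 10·11.2·(0.086066 − 0.019004) = 7.5110 kWh/t
W = W₁ + W₂ = 1.5748 + 7.5110 = 9.0858 kWh/t
With EF = 1.13: W = 9.0858·1.13 = 10.2670 kWh/t

W = 10.2670 kWh/t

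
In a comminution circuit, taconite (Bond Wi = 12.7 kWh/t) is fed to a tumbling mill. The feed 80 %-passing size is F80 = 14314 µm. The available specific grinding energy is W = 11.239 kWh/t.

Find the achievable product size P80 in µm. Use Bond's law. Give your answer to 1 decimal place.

W = 10 Wi / √P80 − 10 Wi / √F80
⇒ 1/√P80 = W/(10·Wi) + 1/√F80
  = 11.2390/(10·12.7) + 1/√14314 = 0.088496 + 0.008358 = 0.096854
P80 = (1/0.096854)² = 10.3248² = 106.60 µm

P80 = 106.6 µm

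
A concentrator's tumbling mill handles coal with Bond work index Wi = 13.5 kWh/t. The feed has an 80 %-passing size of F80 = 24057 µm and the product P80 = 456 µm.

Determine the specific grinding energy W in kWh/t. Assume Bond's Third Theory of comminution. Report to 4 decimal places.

W_Bond = 10·Wi·(1/√P₈₀ − 1/√F₈₀)
1/√456 = 0.046829;  1/√24057 = 0.006447
W = 10·13.5·(0.046829 − 0.006447) = 5.4516 kWh/t

W = 5.4516 kWh/t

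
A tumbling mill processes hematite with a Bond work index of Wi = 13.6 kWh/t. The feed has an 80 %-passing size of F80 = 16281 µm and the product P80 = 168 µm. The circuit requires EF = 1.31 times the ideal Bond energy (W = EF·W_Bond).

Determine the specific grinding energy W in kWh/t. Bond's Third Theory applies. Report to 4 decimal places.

W_Bond = 10·Wi·(1/√P₈₀ − 1/√F₈₀)
1/√168 = 0.077152;  1/√16281 = 0.007837
W = 10·13.6·(0.077152 − 0.007837) = 9.4268 kWh/t
W_actual = 1.31 × 9.4268 = 12.3491 kWh/t

W = 12.3491 kWh/t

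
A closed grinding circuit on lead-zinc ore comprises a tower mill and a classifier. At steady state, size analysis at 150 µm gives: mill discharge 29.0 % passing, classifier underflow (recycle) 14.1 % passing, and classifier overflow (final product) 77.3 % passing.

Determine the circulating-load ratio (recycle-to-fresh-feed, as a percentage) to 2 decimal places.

CL = 324.16 %

Balance %-passing 150 µm (r = R/F):
d + r·d = r·u + o → r(d−u) = o−d
r = (77.3 − 29.0)/(29.0 − 14.1) = 48.3/14.9 = 3.2416
CL = 100·r = 324.16 %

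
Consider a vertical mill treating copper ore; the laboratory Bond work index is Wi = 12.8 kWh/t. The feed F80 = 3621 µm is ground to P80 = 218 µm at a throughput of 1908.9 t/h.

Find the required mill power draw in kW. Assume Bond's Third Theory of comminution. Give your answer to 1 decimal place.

Bond:  W = 10 Wi (1/√P − 1/√F)
W = 10·12.8·(1/√218 − 1/√3621) = 10·12.8·(0.051110) = 6.5421 kWh/t
P_mill = W·ṁ = 6.5421·1908.9 = 12488.2 kW

P = 12488.2 kW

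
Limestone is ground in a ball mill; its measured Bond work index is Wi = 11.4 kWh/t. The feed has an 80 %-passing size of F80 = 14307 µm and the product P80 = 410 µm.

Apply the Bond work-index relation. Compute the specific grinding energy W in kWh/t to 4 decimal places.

W = 4.6770 kWh/t

Bond:  W = 10 Wi (1/√P − 1/√F)
1/√410 = 0.049386;  1/√14307 = 0.008360
W = 10·11.4·(0.049386 − 0.008360) = 4.6770 kWh/t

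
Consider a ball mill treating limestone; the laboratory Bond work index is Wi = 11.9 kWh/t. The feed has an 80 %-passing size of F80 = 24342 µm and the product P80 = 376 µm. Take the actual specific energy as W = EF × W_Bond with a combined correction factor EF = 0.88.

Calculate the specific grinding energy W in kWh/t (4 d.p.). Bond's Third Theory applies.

W = 4.7293 kWh/t

W = 10 Wi (1/√P80 − 1/√F80)  [Bond]
1/√376 = 0.051571;  1/√24342 = 0.006409
W = 10·11.9·(0.051571 − 0.006409) = 5.3742 kWh/t
Apply correction: 5.3742 × 0.88 = 4.7293 kWh/t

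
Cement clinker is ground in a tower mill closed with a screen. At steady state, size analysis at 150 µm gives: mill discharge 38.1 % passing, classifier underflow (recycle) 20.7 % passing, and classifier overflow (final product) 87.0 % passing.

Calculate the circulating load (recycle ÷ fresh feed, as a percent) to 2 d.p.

Classifier node, passing 150 µm:
(1+r)·d = r·u + o ⇒ r = (o−d)/(d−u)
r = (87.0 − 38.1)/(38.1 − 20.7) = 48.9/17.4 = 2.8103
CL = 100·r = 281.03 %

CL = 281.03 %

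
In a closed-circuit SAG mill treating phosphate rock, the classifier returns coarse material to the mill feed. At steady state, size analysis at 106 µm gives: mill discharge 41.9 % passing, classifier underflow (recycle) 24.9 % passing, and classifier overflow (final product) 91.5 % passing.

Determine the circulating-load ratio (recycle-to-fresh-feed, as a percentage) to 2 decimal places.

Two-product formula at 106 µm:
d + r·d = r·u + o → r(d−u) = o−d
r = (91.5 − 41.9)/(41.9 − 24.9) = 49.6/17.0 = 2.9176
CL = 100·r = 291.76 %

CL = 291.76 %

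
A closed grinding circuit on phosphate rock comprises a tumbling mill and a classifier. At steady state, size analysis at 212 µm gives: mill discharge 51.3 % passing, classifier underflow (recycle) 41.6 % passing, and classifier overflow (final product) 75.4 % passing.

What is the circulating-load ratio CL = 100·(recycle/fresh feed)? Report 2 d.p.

CL = 248.45 %

Let r = R/F. Size balance at 212 µm:
Fd + Rd = Ru + Fo ⇒ R/F = (o−d)/(d−u)
r = (75.4 − 51.3)/(51.3 − 41.6) = 24.1/9.7 = 2.4845
CL = 100·r = 248.45 %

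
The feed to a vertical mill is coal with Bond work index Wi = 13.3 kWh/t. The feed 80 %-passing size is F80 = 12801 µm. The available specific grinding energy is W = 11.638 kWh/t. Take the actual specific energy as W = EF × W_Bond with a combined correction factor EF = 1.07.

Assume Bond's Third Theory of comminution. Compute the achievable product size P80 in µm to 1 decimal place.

W = 10·Wi·(P80^(-½) − F80^(-½))
W_Bond = W / EF = 11.638 / 1.07 = 10.8766 kWh/t
1/√P80 = 1/√F80 + W_Bond/(10·Wi)
  = 10.8766/(10·13.3) + 1/√12801 = 0.081779 + 0.008838 = 0.090618
P80 = (1/0.090618)² = 11.0354² = 121.78 µm

P80 = 121.8 µm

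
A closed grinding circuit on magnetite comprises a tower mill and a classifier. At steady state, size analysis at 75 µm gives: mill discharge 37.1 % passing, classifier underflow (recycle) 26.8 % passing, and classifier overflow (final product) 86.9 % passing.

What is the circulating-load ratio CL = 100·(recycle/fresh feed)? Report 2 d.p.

Let r = R/F. Size balance at 75 µm:
(1+r)d = ru + o → r = (o−d)/(d−u)
r = (86.9 − 37.1)/(37.1 − 26.8) = 49.8/10.3 = 4.8350
CL = 100·r = 483.50 %

CL = 483.50 %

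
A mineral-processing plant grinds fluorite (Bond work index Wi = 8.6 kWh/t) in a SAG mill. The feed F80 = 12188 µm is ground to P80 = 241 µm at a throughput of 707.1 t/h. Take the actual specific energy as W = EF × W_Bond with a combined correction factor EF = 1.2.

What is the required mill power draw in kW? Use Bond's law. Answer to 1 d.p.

P = 4039.6 kW

W = 10 Wi (P80^-0.5 − F80^-0.5)
W = 10·8.6·(1/√241 − 1/√12188) = 10·8.6·(0.055358) = 4.7608 kWh/t
Apply correction: 4.7608 × 1.2 = 5.7129 kWh/t
P_mill = W·ṁ = 5.7129·707.1 = 4039.6 kW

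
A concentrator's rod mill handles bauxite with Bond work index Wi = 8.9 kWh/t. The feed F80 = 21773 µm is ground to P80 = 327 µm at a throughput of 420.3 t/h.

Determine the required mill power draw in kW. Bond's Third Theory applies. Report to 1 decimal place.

P = 1815.1 kW

W = 10·Wi·(P80^(-½) − F80^(-½))
W = 10·8.9·(1/√327 − 1/√21773) = 10·8.9·(0.048523) = 4.3186 kWh/t
Mill draw = 4.3186 × 420.3 = 1815.1 kW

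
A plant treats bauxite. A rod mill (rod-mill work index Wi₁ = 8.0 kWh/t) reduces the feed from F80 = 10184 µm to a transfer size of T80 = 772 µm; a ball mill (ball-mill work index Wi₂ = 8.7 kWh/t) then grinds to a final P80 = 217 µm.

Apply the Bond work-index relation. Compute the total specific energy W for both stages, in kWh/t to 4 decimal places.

W = 4.8613 kWh/t

W = 10 Wi (1/√P80 − 1/√F80)  [Bond]
Stage 1 (10184→772 µm, Wi₁=8.0): W₁ = 10·8.0·(0.035991 − 0.009909) = 2.0865 kWh/t
Stage 2 (772→217 µm, Wi₂=8.7): W₂ = 10·8.7·(0.067884 − 0.035991) = 2.7747 kWh/t
W = W₁ + W₂ = 2.0865 + 2.7747 = 4.8613 kWh/t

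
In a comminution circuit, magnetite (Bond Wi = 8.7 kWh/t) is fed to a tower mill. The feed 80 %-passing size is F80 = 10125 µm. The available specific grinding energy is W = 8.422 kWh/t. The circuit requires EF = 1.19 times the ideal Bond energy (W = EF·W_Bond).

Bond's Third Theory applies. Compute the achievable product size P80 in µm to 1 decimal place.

W = 10·Wi·[P80^(−½) − F80^(−½)]
W_Bond = W / EF = 8.422 / 1.19 = 7.0773 kWh/t
P80^(−½) = W_Bond/(10 Wi) + F80^(−½)
  = 7.0773/(10·8.7) + 1/√10125 = 0.081348 + 0.009938 = 0.091286
P80 = (1/0.091286)² = 10.9545² = 120.00 µm

P80 = 120.0 µm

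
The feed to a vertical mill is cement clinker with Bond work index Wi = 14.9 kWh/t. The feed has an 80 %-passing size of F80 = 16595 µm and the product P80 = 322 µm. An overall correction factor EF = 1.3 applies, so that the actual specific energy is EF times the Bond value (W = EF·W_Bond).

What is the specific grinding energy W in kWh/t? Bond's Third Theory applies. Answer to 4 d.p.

W = 9.2908 kWh/t

W = 10·Wi·(P80^(-½) − F80^(-½))
1/√322 = 0.055728;  1/√16595 = 0.007763
W = 10·14.9·(0.055728 − 0.007763) = 7.1468 kWh/t
Apply correction: 7.1468 × 1.3 = 9.2908 kWh/t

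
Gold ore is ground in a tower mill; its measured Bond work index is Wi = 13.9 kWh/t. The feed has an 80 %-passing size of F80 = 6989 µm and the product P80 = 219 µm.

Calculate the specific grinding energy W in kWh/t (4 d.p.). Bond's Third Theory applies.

W = 10·Wi·(P80^(-½) − F80^(-½))
1/√219 = 0.067574;  1/√6989 = 0.011962
W = 10·13.9·(0.067574 − 0.011962) = 7.7301 kWh/t

W = 7.7301 kWh/t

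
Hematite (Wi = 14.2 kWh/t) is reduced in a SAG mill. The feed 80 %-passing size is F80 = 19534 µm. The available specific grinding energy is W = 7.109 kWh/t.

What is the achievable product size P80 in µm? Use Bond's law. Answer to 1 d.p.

W = 10 Wi / √P80 − 10 Wi / √F80
P80^-0.5 = F80^-0.5 + W/(10 Wi)
  = 7.1090/(10·14.2) + 1/√19534 = 0.050063 + 0.007155 = 0.057218
P80 = (1/0.057218)² = 17.4769² = 305.44 µm

P80 = 305.4 µm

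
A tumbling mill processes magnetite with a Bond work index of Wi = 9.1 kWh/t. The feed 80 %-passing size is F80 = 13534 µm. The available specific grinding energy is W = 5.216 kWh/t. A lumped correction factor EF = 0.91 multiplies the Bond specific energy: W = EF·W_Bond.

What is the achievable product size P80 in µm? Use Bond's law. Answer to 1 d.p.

P80 = 195.2 µm

W_Bond = 10·Wi·(1/√P₈₀ − 1/√F₈₀)
W_Bond = W / EF = 5.216 / 0.91 = 5.7319 kWh/t
⇒ 1/√P80 = W_Bond/(10 Wi) + 1/√F80
  = 5.7319/(10·9.1) + 1/√13534 = 0.062988 + 0.008596 = 0.071583
P80 = (1/0.071583)² = 13.9697² = 195.15 µm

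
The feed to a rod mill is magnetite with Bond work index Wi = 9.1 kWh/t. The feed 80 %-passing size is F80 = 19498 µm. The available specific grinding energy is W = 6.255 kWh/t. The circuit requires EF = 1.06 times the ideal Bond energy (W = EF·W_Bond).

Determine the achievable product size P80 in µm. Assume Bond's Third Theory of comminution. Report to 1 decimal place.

P80 = 192.9 µm

W = 10·Wi·[P80^(−½) − F80^(−½)]
W_Bond = W / EF = 6.255 / 1.06 = 5.9009 kWh/t
P80^-0.5 = F80^-0.5 + W_Bond/(10 Wi)
  = 5.9009/(10·9.1) + 1/√19498 = 0.064846 + 0.007162 = 0.072007
P80 = (1/0.072007)² = 13.8875² = 192.86 µm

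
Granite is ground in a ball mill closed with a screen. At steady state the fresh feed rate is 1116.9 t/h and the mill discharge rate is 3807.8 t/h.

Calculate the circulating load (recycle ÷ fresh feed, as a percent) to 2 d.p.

CL = 240.93 %

Discharge = new feed + return, hence
R = M − F = 3807.8 − 1116.9 = 2690.9 t/h
CL = 100·R/F = 100·2690.9/1116.9 = 240.93 %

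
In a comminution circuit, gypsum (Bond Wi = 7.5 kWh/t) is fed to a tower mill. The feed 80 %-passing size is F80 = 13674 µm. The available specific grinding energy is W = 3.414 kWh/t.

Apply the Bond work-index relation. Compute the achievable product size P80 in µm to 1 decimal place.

W = 10·Wi·(P80^(-½) − F80^(-½))
⇒ 1/√P80 = W/(10·Wi) + 1/√F80
  = 3.4140/(10·7.5) + 1/√13674 = 0.045520 + 0.008552 = 0.054072
P80 = (1/0.054072)² = 18.4940² = 342.03 µm

P80 = 342.0 µm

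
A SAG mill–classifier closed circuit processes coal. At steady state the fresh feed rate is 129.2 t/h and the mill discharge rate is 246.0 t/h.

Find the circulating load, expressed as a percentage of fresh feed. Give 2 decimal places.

CL = 90.40 %

Mill node: discharge = fresh + recycle.
R = M − F = 246.0 − 129.2 = 116.8 t/h
CL = 100·R/F = 100·116.8/129.2 = 90.40 %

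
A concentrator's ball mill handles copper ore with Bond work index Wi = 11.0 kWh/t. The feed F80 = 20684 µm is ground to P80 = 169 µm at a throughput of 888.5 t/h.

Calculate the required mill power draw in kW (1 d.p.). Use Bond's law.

Bond:  W = 10 Wi (1/√P − 1/√F)
W = 10·11.0·(1/√169 − 1/√20684) = 10·11.0·(0.069970) = 7.6967 kWh/t
P = W·T = 7.6967·888.5 = 6838.5 kW

P = 6838.5 kW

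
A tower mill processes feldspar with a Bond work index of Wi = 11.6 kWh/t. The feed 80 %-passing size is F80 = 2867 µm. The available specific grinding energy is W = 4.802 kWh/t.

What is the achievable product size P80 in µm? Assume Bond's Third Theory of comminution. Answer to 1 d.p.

P80 = 277.1 µm

W = 10 Wi / √P80 − 10 Wi / √F80
⇒ 1/√P80 = W/(10 Wi) + 1/√F80
  = 4.8020/(10·11.6) + 1/√2867 = 0.041397 + 0.018676 = 0.060073
P80 = (1/0.060073)² = 16.6465² = 277.11 µm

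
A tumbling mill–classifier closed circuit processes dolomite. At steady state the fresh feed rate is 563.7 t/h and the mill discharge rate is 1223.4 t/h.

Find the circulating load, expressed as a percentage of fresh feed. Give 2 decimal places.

CL = 117.03 %

Mill node: discharge = fresh + recycle.
R = M − F = 1223.4 − 563.7 = 659.7 t/h
CL = 100·R/F = 100·659.7/563.7 = 117.03 %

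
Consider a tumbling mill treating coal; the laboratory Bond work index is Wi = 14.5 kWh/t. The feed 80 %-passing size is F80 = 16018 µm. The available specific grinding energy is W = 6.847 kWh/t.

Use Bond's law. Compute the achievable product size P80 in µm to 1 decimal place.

P80 = 329.1 µm

W = 10 Wi / √P80 − 10 Wi / √F80
P80^-0.5 = F80^-0.5 + W/(10 Wi)
  = 6.8470/(10·14.5) + 1/√16018 = 0.047221 + 0.007901 = 0.055122
P80 = (1/0.055122)² = 18.1416² = 329.12 µm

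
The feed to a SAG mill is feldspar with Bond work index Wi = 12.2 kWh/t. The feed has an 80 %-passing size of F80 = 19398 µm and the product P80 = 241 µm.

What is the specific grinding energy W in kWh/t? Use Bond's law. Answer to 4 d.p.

W = 6.9828 kWh/t

W = 10 Wi (1/√P80 − 1/√F80)  [Bond]
1/√241 = 0.064416;  1/√19398 = 0.007180
W = 10·12.2·(0.064416 − 0.007180) = 6.9828 kWh/t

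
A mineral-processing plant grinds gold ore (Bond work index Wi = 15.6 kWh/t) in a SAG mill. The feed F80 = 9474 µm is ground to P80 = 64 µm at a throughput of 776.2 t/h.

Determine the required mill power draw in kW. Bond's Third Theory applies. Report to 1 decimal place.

W = 10 Wi (1/√P80 − 1/√F80)  [Bond]
W = 10·15.6·(1/√64 − 1/√9474) = 10·15.6·(0.114726) = 17.8973 kWh/t
P = W·T = 17.8973·776.2 = 13891.9 kW

P = 13891.9 kW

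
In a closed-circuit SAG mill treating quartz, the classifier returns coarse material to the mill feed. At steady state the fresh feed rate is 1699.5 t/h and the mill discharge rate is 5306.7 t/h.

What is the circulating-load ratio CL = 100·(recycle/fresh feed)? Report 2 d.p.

CL = 212.25 %

Steady state: M = F + R.
R = M − F = 5306.7 − 1699.5 = 3607.2 t/h
CL = 100·R/F = 100·3607.2/1699.5 = 212.25 %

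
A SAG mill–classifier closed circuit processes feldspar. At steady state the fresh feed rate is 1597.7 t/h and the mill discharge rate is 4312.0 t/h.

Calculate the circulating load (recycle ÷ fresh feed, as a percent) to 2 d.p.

Discharge = new feed + return, hence
R = M − F = 4312.0 − 1597.7 = 2714.3 t/h
CL = 100·R/F = 100·2714.3/1597.7 = 169.89 %

CL = 169.89 %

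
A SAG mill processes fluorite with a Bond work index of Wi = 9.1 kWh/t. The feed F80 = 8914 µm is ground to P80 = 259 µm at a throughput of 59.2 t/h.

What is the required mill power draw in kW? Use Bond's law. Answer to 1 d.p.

P = 277.7 kW

W = 10 Wi / √P80 − 10 Wi / √F80
W = 10·9.1·(1/√259 − 1/√8914) = 10·9.1·(0.051545) = 4.6906 kWh/t
P = W·T = 4.6906·59.2 = 277.7 kW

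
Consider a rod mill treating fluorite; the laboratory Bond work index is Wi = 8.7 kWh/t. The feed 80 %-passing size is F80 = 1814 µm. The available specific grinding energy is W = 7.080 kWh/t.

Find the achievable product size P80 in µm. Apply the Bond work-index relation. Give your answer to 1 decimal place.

P80 = 90.9 µm

W = 10·Wi·(P80^(-½) − F80^(-½))
⇒ 1/√P80 = W/(10·Wi) + 1/√F80
  = 7.0800/(10·8.7) + 1/√1814 = 0.081379 + 0.023479 = 0.104858
P80 = (1/0.104858)² = 9.5367² = 90.95 µm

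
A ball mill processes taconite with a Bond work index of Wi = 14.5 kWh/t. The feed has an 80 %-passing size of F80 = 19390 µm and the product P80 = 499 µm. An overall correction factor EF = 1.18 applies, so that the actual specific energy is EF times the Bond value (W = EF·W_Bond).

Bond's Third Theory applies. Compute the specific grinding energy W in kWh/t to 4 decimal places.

W = 10·Wi·(P80^(-½) − F80^(-½))
1/√499 = 0.044766;  1/√19390 = 0.007181
W = 10·14.5·(0.044766 − 0.007181) = 5.4498 kWh/t
With EF = 1.18: W = 5.4498·1.18 = 6.4307 kWh/t

W = 6.4307 kWh/t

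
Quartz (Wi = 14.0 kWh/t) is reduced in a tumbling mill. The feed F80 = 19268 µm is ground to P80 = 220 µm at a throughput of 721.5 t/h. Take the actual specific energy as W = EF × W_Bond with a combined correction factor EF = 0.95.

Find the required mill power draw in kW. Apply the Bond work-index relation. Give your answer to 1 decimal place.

Bond: W = 10·Wi·(1/√P80 − 1/√F80)
W = 10·14.0·(1/√220 − 1/√19268) = 10·14.0·(0.060216) = 8.4302 kWh/t
With EF = 0.95: W = 8.4302·0.95 = 8.0087 kWh/t
P_mill = W·ṁ = 8.0087·721.5 = 5778.3 kW

P = 5778.3 kW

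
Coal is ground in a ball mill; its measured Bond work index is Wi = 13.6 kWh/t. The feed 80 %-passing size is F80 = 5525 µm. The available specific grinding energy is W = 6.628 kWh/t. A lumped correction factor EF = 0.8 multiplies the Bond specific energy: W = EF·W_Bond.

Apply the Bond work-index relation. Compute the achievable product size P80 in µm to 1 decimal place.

P80 = 180.8 µm

W_Bond = 10·Wi·(1/√P₈₀ − 1/√F₈₀)
W_Bond = W / EF = 6.628 / 0.8 = 8.2850 kWh/t
1/√P80 = 1/√F80 + W_Bond/(10·Wi)
  = 8.2850/(10·13.6) + 1/√5525 = 0.060919 + 0.013453 = 0.074373
P80 = (1/0.074373)² = 13.4458² = 180.79 µm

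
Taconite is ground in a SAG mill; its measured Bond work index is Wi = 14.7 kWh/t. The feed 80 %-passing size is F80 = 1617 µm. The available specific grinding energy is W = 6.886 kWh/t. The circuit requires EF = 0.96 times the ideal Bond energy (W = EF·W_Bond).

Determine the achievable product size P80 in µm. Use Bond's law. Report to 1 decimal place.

P80 = 184.3 µm

W_Bond = 10·Wi·(1/√P₈₀ − 1/√F₈₀)
W_Bond = W / EF = 6.886 / 0.96 = 7.1729 kWh/t
⇒ 1/√P80 = W_Bond/(10·Wi) + 1/√F80
  = 7.1729/(10·14.7) + 1/√1617 = 0.048795 + 0.024868 = 0.073664
P80 = (1/0.073664)² = 13.5752² = 184.29 µm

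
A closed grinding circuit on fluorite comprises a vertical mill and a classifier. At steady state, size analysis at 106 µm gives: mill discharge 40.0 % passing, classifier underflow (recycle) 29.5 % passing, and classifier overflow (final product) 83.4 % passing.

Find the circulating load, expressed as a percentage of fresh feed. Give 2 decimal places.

CL = 413.33 %

Mass balance on the −106 µm fraction:
(1+r)·d = r·u + o ⇒ r = (o−d)/(d−u)
r = (83.4 − 40.0)/(40.0 − 29.5) = 43.4/10.5 = 4.1333
CL = 100·r = 413.33 %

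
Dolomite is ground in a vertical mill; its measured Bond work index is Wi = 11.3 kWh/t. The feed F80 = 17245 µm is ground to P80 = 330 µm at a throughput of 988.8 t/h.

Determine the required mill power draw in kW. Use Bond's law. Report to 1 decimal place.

Bond: W = 10·Wi·(1/√P80 − 1/√F80)
W = 10·11.3·(1/√330 − 1/√17245) = 10·11.3·(0.047433) = 5.3600 kWh/t
P = W·T = 5.3600·988.8 = 5299.9 kW

P = 5299.9 kW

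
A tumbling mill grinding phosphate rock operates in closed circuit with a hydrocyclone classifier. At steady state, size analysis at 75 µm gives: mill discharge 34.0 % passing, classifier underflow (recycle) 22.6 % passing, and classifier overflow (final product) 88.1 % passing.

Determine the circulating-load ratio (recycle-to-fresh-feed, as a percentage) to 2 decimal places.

CL = 474.56 %

Two-product formula at 75 µm:
d + r·d = r·u + o → r(d−u) = o−d
r = (88.1 − 34.0)/(34.0 − 22.6) = 54.1/11.4 = 4.7456
CL = 100·r = 474.56 %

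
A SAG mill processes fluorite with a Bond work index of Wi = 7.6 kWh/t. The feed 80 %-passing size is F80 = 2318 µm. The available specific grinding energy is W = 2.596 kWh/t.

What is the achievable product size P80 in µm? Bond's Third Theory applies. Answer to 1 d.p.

P80 = 331.4 µm

W = 10 Wi / √P80 − 10 Wi / √F80
⇒ 1/√P80 = W/(10·Wi) + 1/√F80
  = 2.5960/(10·7.6) + 1/√2318 = 0.034158 + 0.020770 = 0.054928
P80 = (1/0.054928)² = 18.2056² = 331.44 µm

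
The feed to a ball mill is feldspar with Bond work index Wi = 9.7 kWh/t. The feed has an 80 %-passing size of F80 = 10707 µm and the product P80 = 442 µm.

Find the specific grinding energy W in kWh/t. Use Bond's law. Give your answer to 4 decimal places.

W = 3.6764 kWh/t

W = 10·Wi·[P80^(−½) − F80^(−½)]
1/√442 = 0.047565;  1/√10707 = 0.009664
W = 10·9.7·(0.047565 − 0.009664) = 3.6764 kWh/t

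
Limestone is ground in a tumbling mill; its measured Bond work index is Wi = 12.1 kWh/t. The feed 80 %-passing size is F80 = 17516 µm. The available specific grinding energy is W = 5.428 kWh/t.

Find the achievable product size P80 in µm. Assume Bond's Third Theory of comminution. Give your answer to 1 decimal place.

W = 10·Wi·(P80^(-½) − F80^(-½))
⇒ 1/√P80 = W/(10 Wi) + 1/√F80
  = 5.4280/(10·12.1) + 1/√17516 = 0.044860 + 0.007556 = 0.052415
P80 = (1/0.052415)² = 19.0784² = 363.98 µm

P80 = 364.0 µm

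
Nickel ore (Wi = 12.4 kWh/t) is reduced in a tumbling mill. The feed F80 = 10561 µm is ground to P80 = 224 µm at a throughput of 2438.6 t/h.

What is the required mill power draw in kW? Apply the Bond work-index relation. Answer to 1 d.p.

W = 10·Wi·(P80^(-½) − F80^(-½))
W = 10·12.4·(1/√224 − 1/√10561) = 10·12.4·(0.057085) = 7.0785 kWh/t
Mill draw = 7.0785 × 2438.6 = 17261.6 kW

P = 17261.6 kW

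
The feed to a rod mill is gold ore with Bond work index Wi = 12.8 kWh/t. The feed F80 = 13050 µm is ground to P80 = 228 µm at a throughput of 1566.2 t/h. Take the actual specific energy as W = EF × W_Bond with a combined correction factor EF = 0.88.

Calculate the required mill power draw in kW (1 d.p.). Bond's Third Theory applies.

W = 10 Wi (1/√P80 − 1/√F80)  [Bond]
W = 10·12.8·(1/√228 − 1/√13050) = 10·12.8·(0.057473) = 7.3565 kWh/t
Corrected W = EF·W_Bond = 0.88·7.3565 = 6.4737 kWh/t
P = W·T = 6.4737·1566.2 = 10139.2 kW

P = 10139.2 kW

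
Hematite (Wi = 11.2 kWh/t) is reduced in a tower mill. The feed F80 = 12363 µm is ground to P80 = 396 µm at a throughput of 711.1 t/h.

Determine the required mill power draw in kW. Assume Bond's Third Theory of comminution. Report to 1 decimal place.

W = 10·Wi·[P80^(−½) − F80^(−½)]
W = 10·11.2·(1/√396 − 1/√12363) = 10·11.2·(0.041258) = 4.6209 kWh/t
P = W·T = 4.6209·711.1 = 3285.9 kW

P = 3285.9 kW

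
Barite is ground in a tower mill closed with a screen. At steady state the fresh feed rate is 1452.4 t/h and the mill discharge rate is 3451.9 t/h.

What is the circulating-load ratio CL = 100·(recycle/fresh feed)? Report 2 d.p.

Discharge = new feed + return, hence
R = M − F = 3451.9 − 1452.4 = 1999.5 t/h
CL = 100·R/F = 100·1999.5/1452.4 = 137.67 %

CL = 137.67 %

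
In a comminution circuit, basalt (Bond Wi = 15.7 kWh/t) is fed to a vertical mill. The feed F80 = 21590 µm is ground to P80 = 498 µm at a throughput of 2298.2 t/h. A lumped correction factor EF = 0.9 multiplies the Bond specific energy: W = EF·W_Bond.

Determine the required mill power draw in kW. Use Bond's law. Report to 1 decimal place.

W = 10·Wi·[P80^(−½) − F80^(−½)]
W = 10·15.7·(1/√498 − 1/√21590) = 10·15.7·(0.038005) = 5.9668 kWh/t
Apply correction: 5.9668 × 0.9 = 5.3702 kWh/t
Mill draw = 5.3702 × 2298.2 = 12341.7 kW

P = 12341.7 kW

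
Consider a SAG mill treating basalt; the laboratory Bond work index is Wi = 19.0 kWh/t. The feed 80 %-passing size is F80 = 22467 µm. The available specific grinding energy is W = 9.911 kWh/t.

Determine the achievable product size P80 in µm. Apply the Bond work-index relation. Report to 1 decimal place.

P80 = 288.9 µm

W = 10·Wi·[P80^(−½) − F80^(−½)]
P80^(−½) = W/(10 Wi) + F80^(−½)
  = 9.9110/(10·19.0) + 1/√22467 = 0.052163 + 0.006672 = 0.058835
P80 = (1/0.058835)² = 16.9968² = 288.89 µm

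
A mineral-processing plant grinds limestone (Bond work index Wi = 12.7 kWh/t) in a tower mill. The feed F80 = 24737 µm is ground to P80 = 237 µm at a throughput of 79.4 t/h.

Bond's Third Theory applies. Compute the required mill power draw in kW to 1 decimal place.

P = 590.9 kW

W = 10 Wi (P80^-0.5 − F80^-0.5)
W = 10·12.7·(1/√237 − 1/√24737) = 10·12.7·(0.058599) = 7.4421 kWh/t
Mill draw = 7.4421 × 79.4 = 590.9 kW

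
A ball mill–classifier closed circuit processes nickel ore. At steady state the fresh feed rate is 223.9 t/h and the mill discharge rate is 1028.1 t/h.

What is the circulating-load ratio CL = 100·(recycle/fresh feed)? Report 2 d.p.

CL = 359.18 %

Steady state: M = F + R.
R = M − F = 1028.1 − 223.9 = 804.2 t/h
CL = 100·R/F = 100·804.2/223.9 = 359.18 %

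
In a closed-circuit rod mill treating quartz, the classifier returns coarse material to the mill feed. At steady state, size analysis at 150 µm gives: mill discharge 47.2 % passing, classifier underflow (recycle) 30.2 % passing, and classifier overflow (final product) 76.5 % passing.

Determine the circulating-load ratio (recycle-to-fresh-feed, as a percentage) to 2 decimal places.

CL = 172.35 %

Mass balance on the −150 µm fraction:
(1+r)d = ru + o → r = (o−d)/(d−u)
r = (76.5 − 47.2)/(47.2 − 30.2) = 29.3/17.0 = 1.7235
CL = 100·r = 172.35 %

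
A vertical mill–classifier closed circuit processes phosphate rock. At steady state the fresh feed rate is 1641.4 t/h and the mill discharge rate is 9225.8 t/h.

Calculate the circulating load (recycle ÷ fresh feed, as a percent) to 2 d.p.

CL = 462.07 %

Steady state: M = F + R.
R = M − F = 9225.8 − 1641.4 = 7584.4 t/h
CL = 100·R/F = 100·7584.4/1641.4 = 462.07 %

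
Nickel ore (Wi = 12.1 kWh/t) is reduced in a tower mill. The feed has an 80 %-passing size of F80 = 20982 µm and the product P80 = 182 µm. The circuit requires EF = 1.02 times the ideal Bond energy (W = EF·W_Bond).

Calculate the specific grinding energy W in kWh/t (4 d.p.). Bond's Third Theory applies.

W = 10·Wi·[P80^(−½) − F80^(−½)]
1/√182 = 0.074125;  1/√20982 = 0.006904
W = 10·12.1·(0.074125 − 0.006904) = 8.1338 kWh/t
W_actual = 1.02 × 8.1338 = 8.2965 kWh/t

W = 8.2965 kWh/t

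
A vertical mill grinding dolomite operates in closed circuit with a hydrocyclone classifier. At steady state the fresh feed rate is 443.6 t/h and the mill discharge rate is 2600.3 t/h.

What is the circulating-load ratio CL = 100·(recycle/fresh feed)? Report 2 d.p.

Steady state: M = F + R.
R = M − F = 2600.3 − 443.6 = 2156.7 t/h
CL = 100·R/F = 100·2156.7/443.6 = 486.18 %

CL = 486.18 %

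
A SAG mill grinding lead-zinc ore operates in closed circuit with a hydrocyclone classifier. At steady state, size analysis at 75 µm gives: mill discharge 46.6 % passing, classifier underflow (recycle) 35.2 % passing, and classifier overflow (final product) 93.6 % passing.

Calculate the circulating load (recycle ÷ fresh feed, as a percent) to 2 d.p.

CL = 412.28 %

Let r = R/F. Size balance at 75 µm:
r = (o − d)/(d − u)
r = (93.6 − 46.6)/(46.6 − 35.2) = 47.0/11.4 = 4.1228
CL = 100·r = 412.28 %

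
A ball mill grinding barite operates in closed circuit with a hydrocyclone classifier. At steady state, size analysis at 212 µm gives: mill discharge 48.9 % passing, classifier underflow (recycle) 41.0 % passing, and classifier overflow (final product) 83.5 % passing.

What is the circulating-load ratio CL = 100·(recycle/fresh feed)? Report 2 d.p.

CL = 437.97 %

Balance %-passing 212 µm (r = R/F):
(1+r)·d = r·u + o ⇒ r = (o−d)/(d−u)
r = (83.5 − 48.9)/(48.9 − 41.0) = 34.6/7.9 = 4.3797
CL = 100·r = 437.97 %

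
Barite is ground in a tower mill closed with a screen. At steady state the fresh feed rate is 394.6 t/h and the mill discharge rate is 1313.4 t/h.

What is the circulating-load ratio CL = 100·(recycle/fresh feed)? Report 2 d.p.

Steady state: M = F + R.
R = M − F = 1313.4 − 394.6 = 918.8 t/h
CL = 100·R/F = 100·918.8/394.6 = 232.84 %

CL = 232.84 %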